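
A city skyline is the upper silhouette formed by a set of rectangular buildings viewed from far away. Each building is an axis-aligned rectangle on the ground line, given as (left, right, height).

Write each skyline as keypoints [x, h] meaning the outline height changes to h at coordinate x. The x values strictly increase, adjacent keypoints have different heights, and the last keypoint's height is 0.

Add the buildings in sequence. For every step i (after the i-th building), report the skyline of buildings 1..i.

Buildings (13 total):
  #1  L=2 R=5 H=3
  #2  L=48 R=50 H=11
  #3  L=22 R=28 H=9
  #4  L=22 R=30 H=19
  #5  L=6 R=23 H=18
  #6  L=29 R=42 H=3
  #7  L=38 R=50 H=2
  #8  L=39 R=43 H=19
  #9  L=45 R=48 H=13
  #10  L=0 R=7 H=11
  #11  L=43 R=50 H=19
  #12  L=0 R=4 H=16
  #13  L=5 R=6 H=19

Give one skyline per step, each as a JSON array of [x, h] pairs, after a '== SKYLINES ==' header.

== SKYLINES ==
[[2,3],[5,0]]
[[2,3],[5,0],[48,11],[50,0]]
[[2,3],[5,0],[22,9],[28,0],[48,11],[50,0]]
[[2,3],[5,0],[22,19],[30,0],[48,11],[50,0]]
[[2,3],[5,0],[6,18],[22,19],[30,0],[48,11],[50,0]]
[[2,3],[5,0],[6,18],[22,19],[30,3],[42,0],[48,11],[50,0]]
[[2,3],[5,0],[6,18],[22,19],[30,3],[42,2],[48,11],[50,0]]
[[2,3],[5,0],[6,18],[22,19],[30,3],[39,19],[43,2],[48,11],[50,0]]
[[2,3],[5,0],[6,18],[22,19],[30,3],[39,19],[43,2],[45,13],[48,11],[50,0]]
[[0,11],[6,18],[22,19],[30,3],[39,19],[43,2],[45,13],[48,11],[50,0]]
[[0,11],[6,18],[22,19],[30,3],[39,19],[50,0]]
[[0,16],[4,11],[6,18],[22,19],[30,3],[39,19],[50,0]]
[[0,16],[4,11],[5,19],[6,18],[22,19],[30,3],[39,19],[50,0]]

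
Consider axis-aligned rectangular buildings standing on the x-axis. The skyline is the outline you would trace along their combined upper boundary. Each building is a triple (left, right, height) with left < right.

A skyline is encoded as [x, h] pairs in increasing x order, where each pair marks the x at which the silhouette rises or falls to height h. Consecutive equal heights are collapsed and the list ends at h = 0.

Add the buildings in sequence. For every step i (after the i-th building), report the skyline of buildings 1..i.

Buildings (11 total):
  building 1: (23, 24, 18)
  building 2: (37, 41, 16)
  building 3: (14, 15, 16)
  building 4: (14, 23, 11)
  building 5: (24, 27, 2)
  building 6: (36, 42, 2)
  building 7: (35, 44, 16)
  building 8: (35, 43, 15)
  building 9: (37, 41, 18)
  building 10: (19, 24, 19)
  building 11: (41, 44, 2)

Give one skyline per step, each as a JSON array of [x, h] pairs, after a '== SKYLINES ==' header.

== SKYLINES ==
[[23,18],[24,0]]
[[23,18],[24,0],[37,16],[41,0]]
[[14,16],[15,0],[23,18],[24,0],[37,16],[41,0]]
[[14,16],[15,11],[23,18],[24,0],[37,16],[41,0]]
[[14,16],[15,11],[23,18],[24,2],[27,0],[37,16],[41,0]]
[[14,16],[15,11],[23,18],[24,2],[27,0],[36,2],[37,16],[41,2],[42,0]]
[[14,16],[15,11],[23,18],[24,2],[27,0],[35,16],[44,0]]
[[14,16],[15,11],[23,18],[24,2],[27,0],[35,16],[44,0]]
[[14,16],[15,11],[23,18],[24,2],[27,0],[35,16],[37,18],[41,16],[44,0]]
[[14,16],[15,11],[19,19],[24,2],[27,0],[35,16],[37,18],[41,16],[44,0]]
[[14,16],[15,11],[19,19],[24,2],[27,0],[35,16],[37,18],[41,16],[44,0]]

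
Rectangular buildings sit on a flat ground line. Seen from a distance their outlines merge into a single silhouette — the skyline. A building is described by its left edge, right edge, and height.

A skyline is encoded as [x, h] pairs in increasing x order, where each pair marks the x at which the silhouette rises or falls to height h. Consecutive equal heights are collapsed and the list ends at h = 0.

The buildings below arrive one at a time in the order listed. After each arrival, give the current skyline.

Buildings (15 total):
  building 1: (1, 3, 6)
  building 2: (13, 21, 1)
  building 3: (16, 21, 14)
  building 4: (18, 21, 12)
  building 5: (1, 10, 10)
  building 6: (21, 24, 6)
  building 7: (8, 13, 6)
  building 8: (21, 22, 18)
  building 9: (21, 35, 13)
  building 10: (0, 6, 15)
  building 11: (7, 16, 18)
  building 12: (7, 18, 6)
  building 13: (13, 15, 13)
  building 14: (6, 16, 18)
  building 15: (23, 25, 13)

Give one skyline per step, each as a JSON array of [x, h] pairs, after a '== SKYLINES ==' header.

== SKYLINES ==
[[1,6],[3,0]]
[[1,6],[3,0],[13,1],[21,0]]
[[1,6],[3,0],[13,1],[16,14],[21,0]]
[[1,6],[3,0],[13,1],[16,14],[21,0]]
[[1,10],[10,0],[13,1],[16,14],[21,0]]
[[1,10],[10,0],[13,1],[16,14],[21,6],[24,0]]
[[1,10],[10,6],[13,1],[16,14],[21,6],[24,0]]
[[1,10],[10,6],[13,1],[16,14],[21,18],[22,6],[24,0]]
[[1,10],[10,6],[13,1],[16,14],[21,18],[22,13],[35,0]]
[[0,15],[6,10],[10,6],[13,1],[16,14],[21,18],[22,13],[35,0]]
[[0,15],[6,10],[7,18],[16,14],[21,18],[22,13],[35,0]]
[[0,15],[6,10],[7,18],[16,14],[21,18],[22,13],[35,0]]
[[0,15],[6,10],[7,18],[16,14],[21,18],[22,13],[35,0]]
[[0,15],[6,18],[16,14],[21,18],[22,13],[35,0]]
[[0,15],[6,18],[16,14],[21,18],[22,13],[35,0]]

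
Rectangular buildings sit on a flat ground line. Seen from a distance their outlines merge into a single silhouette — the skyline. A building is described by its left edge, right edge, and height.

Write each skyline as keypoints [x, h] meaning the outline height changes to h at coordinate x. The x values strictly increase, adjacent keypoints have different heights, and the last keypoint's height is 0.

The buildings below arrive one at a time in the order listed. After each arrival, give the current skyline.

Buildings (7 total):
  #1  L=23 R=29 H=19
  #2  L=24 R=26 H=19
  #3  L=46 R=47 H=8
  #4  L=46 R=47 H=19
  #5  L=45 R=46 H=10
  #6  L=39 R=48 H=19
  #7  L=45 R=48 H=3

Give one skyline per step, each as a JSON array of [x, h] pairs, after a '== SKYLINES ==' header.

== SKYLINES ==
[[23,19],[29,0]]
[[23,19],[29,0]]
[[23,19],[29,0],[46,8],[47,0]]
[[23,19],[29,0],[46,19],[47,0]]
[[23,19],[29,0],[45,10],[46,19],[47,0]]
[[23,19],[29,0],[39,19],[48,0]]
[[23,19],[29,0],[39,19],[48,0]]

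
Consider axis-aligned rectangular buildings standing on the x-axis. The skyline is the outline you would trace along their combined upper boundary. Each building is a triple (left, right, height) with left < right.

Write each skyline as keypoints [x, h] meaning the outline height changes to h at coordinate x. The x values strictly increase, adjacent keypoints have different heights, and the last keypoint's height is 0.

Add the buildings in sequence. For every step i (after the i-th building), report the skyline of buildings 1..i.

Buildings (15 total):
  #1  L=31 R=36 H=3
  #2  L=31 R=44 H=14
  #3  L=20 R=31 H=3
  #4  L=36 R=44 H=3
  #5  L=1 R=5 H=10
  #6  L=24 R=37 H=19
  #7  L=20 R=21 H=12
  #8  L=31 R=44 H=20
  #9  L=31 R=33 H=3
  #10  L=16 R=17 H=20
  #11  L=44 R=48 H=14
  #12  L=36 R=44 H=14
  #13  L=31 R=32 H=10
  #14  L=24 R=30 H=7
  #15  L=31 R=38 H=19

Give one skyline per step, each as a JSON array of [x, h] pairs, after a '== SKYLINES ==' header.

== SKYLINES ==
[[31,3],[36,0]]
[[31,14],[44,0]]
[[20,3],[31,14],[44,0]]
[[20,3],[31,14],[44,0]]
[[1,10],[5,0],[20,3],[31,14],[44,0]]
[[1,10],[5,0],[20,3],[24,19],[37,14],[44,0]]
[[1,10],[5,0],[20,12],[21,3],[24,19],[37,14],[44,0]]
[[1,10],[5,0],[20,12],[21,3],[24,19],[31,20],[44,0]]
[[1,10],[5,0],[20,12],[21,3],[24,19],[31,20],[44,0]]
[[1,10],[5,0],[16,20],[17,0],[20,12],[21,3],[24,19],[31,20],[44,0]]
[[1,10],[5,0],[16,20],[17,0],[20,12],[21,3],[24,19],[31,20],[44,14],[48,0]]
[[1,10],[5,0],[16,20],[17,0],[20,12],[21,3],[24,19],[31,20],[44,14],[48,0]]
[[1,10],[5,0],[16,20],[17,0],[20,12],[21,3],[24,19],[31,20],[44,14],[48,0]]
[[1,10],[5,0],[16,20],[17,0],[20,12],[21,3],[24,19],[31,20],[44,14],[48,0]]
[[1,10],[5,0],[16,20],[17,0],[20,12],[21,3],[24,19],[31,20],[44,14],[48,0]]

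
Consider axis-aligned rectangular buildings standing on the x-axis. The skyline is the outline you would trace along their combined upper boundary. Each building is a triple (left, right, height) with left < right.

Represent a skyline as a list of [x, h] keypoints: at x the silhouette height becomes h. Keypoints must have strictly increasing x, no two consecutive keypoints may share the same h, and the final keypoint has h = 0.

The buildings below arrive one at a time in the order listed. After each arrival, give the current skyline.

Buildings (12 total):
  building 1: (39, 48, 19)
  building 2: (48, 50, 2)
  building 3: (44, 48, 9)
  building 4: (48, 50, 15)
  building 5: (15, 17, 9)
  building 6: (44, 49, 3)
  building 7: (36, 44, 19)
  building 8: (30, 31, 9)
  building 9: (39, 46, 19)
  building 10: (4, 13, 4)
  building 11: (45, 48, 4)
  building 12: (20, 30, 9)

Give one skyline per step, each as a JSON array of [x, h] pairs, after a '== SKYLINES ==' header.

== SKYLINES ==
[[39,19],[48,0]]
[[39,19],[48,2],[50,0]]
[[39,19],[48,2],[50,0]]
[[39,19],[48,15],[50,0]]
[[15,9],[17,0],[39,19],[48,15],[50,0]]
[[15,9],[17,0],[39,19],[48,15],[50,0]]
[[15,9],[17,0],[36,19],[48,15],[50,0]]
[[15,9],[17,0],[30,9],[31,0],[36,19],[48,15],[50,0]]
[[15,9],[17,0],[30,9],[31,0],[36,19],[48,15],[50,0]]
[[4,4],[13,0],[15,9],[17,0],[30,9],[31,0],[36,19],[48,15],[50,0]]
[[4,4],[13,0],[15,9],[17,0],[30,9],[31,0],[36,19],[48,15],[50,0]]
[[4,4],[13,0],[15,9],[17,0],[20,9],[31,0],[36,19],[48,15],[50,0]]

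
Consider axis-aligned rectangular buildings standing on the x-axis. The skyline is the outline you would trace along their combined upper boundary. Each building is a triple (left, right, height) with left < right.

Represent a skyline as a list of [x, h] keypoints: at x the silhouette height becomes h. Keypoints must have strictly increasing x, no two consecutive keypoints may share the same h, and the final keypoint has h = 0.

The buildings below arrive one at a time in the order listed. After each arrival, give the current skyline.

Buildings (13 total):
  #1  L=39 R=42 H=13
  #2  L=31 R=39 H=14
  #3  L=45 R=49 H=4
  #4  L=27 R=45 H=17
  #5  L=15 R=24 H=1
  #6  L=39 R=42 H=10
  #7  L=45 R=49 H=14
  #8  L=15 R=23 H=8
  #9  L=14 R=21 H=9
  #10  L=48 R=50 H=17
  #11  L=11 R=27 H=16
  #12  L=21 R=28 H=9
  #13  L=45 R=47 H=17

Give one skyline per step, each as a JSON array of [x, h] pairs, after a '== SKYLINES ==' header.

== SKYLINES ==
[[39,13],[42,0]]
[[31,14],[39,13],[42,0]]
[[31,14],[39,13],[42,0],[45,4],[49,0]]
[[27,17],[45,4],[49,0]]
[[15,1],[24,0],[27,17],[45,4],[49,0]]
[[15,1],[24,0],[27,17],[45,4],[49,0]]
[[15,1],[24,0],[27,17],[45,14],[49,0]]
[[15,8],[23,1],[24,0],[27,17],[45,14],[49,0]]
[[14,9],[21,8],[23,1],[24,0],[27,17],[45,14],[49,0]]
[[14,9],[21,8],[23,1],[24,0],[27,17],[45,14],[48,17],[50,0]]
[[11,16],[27,17],[45,14],[48,17],[50,0]]
[[11,16],[27,17],[45,14],[48,17],[50,0]]
[[11,16],[27,17],[47,14],[48,17],[50,0]]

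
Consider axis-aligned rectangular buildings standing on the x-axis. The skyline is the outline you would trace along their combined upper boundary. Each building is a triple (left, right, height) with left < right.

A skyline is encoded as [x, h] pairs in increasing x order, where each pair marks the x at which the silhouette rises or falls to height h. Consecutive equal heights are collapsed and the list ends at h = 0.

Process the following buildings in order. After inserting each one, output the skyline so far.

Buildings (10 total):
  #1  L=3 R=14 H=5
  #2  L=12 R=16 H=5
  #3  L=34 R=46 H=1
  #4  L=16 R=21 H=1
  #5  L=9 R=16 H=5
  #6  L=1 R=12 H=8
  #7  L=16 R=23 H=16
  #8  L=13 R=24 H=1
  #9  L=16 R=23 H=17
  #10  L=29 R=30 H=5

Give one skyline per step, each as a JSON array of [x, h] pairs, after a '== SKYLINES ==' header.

== SKYLINES ==
[[3,5],[14,0]]
[[3,5],[16,0]]
[[3,5],[16,0],[34,1],[46,0]]
[[3,5],[16,1],[21,0],[34,1],[46,0]]
[[3,5],[16,1],[21,0],[34,1],[46,0]]
[[1,8],[12,5],[16,1],[21,0],[34,1],[46,0]]
[[1,8],[12,5],[16,16],[23,0],[34,1],[46,0]]
[[1,8],[12,5],[16,16],[23,1],[24,0],[34,1],[46,0]]
[[1,8],[12,5],[16,17],[23,1],[24,0],[34,1],[46,0]]
[[1,8],[12,5],[16,17],[23,1],[24,0],[29,5],[30,0],[34,1],[46,0]]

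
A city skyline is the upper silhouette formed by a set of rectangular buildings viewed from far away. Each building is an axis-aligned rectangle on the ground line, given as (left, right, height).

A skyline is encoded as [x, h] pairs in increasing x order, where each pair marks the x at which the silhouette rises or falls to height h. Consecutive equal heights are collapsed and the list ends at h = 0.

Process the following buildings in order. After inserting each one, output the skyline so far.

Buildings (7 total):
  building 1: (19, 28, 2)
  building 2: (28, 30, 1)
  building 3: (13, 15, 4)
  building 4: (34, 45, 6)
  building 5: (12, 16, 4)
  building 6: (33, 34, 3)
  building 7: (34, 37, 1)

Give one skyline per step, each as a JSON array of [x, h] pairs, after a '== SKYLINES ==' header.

== SKYLINES ==
[[19,2],[28,0]]
[[19,2],[28,1],[30,0]]
[[13,4],[15,0],[19,2],[28,1],[30,0]]
[[13,4],[15,0],[19,2],[28,1],[30,0],[34,6],[45,0]]
[[12,4],[16,0],[19,2],[28,1],[30,0],[34,6],[45,0]]
[[12,4],[16,0],[19,2],[28,1],[30,0],[33,3],[34,6],[45,0]]
[[12,4],[16,0],[19,2],[28,1],[30,0],[33,3],[34,6],[45,0]]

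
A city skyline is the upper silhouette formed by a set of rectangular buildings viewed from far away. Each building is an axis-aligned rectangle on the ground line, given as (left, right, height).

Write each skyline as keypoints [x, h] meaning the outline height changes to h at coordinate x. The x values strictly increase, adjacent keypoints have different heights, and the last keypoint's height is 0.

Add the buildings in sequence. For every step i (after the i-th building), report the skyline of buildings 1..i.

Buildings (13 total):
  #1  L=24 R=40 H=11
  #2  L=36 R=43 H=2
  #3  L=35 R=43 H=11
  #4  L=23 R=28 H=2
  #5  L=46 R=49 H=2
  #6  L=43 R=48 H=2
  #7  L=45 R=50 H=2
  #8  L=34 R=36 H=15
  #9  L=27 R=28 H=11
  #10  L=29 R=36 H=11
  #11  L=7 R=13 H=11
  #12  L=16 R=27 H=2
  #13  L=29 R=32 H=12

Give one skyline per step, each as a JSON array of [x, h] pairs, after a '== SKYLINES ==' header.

== SKYLINES ==
[[24,11],[40,0]]
[[24,11],[40,2],[43,0]]
[[24,11],[43,0]]
[[23,2],[24,11],[43,0]]
[[23,2],[24,11],[43,0],[46,2],[49,0]]
[[23,2],[24,11],[43,2],[49,0]]
[[23,2],[24,11],[43,2],[50,0]]
[[23,2],[24,11],[34,15],[36,11],[43,2],[50,0]]
[[23,2],[24,11],[34,15],[36,11],[43,2],[50,0]]
[[23,2],[24,11],[34,15],[36,11],[43,2],[50,0]]
[[7,11],[13,0],[23,2],[24,11],[34,15],[36,11],[43,2],[50,0]]
[[7,11],[13,0],[16,2],[24,11],[34,15],[36,11],[43,2],[50,0]]
[[7,11],[13,0],[16,2],[24,11],[29,12],[32,11],[34,15],[36,11],[43,2],[50,0]]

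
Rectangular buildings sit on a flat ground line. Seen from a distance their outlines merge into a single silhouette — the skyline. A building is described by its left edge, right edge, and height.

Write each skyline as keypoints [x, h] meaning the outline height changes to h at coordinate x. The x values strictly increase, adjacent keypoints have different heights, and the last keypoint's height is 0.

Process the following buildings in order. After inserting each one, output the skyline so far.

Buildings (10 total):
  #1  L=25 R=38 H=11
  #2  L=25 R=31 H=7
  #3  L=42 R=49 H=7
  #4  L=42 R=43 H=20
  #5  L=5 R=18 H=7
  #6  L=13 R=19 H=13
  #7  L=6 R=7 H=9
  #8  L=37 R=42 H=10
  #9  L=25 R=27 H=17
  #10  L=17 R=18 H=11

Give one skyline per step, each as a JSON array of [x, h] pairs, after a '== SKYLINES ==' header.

== SKYLINES ==
[[25,11],[38,0]]
[[25,11],[38,0]]
[[25,11],[38,0],[42,7],[49,0]]
[[25,11],[38,0],[42,20],[43,7],[49,0]]
[[5,7],[18,0],[25,11],[38,0],[42,20],[43,7],[49,0]]
[[5,7],[13,13],[19,0],[25,11],[38,0],[42,20],[43,7],[49,0]]
[[5,7],[6,9],[7,7],[13,13],[19,0],[25,11],[38,0],[42,20],[43,7],[49,0]]
[[5,7],[6,9],[7,7],[13,13],[19,0],[25,11],[38,10],[42,20],[43,7],[49,0]]
[[5,7],[6,9],[7,7],[13,13],[19,0],[25,17],[27,11],[38,10],[42,20],[43,7],[49,0]]
[[5,7],[6,9],[7,7],[13,13],[19,0],[25,17],[27,11],[38,10],[42,20],[43,7],[49,0]]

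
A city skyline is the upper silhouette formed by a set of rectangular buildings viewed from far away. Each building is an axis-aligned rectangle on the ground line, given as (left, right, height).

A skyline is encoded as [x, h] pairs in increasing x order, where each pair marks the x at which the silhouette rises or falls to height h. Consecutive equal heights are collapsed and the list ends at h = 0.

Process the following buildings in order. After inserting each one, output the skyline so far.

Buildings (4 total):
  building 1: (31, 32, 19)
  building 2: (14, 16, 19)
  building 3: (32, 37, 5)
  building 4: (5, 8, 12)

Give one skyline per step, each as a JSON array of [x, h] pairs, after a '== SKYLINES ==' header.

== SKYLINES ==
[[31,19],[32,0]]
[[14,19],[16,0],[31,19],[32,0]]
[[14,19],[16,0],[31,19],[32,5],[37,0]]
[[5,12],[8,0],[14,19],[16,0],[31,19],[32,5],[37,0]]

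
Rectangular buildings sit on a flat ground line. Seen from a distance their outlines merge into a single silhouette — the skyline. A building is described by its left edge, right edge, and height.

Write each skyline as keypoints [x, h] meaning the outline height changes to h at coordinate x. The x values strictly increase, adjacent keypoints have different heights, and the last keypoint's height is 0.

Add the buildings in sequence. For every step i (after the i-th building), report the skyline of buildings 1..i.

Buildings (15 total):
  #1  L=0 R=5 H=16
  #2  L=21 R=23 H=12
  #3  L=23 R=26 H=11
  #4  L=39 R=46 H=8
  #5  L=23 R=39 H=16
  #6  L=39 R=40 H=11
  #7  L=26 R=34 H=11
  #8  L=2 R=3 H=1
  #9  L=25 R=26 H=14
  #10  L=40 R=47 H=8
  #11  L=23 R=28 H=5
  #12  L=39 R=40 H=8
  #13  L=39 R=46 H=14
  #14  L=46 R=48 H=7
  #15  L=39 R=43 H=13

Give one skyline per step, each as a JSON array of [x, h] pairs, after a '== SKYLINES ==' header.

== SKYLINES ==
[[0,16],[5,0]]
[[0,16],[5,0],[21,12],[23,0]]
[[0,16],[5,0],[21,12],[23,11],[26,0]]
[[0,16],[5,0],[21,12],[23,11],[26,0],[39,8],[46,0]]
[[0,16],[5,0],[21,12],[23,16],[39,8],[46,0]]
[[0,16],[5,0],[21,12],[23,16],[39,11],[40,8],[46,0]]
[[0,16],[5,0],[21,12],[23,16],[39,11],[40,8],[46,0]]
[[0,16],[5,0],[21,12],[23,16],[39,11],[40,8],[46,0]]
[[0,16],[5,0],[21,12],[23,16],[39,11],[40,8],[46,0]]
[[0,16],[5,0],[21,12],[23,16],[39,11],[40,8],[47,0]]
[[0,16],[5,0],[21,12],[23,16],[39,11],[40,8],[47,0]]
[[0,16],[5,0],[21,12],[23,16],[39,11],[40,8],[47,0]]
[[0,16],[5,0],[21,12],[23,16],[39,14],[46,8],[47,0]]
[[0,16],[5,0],[21,12],[23,16],[39,14],[46,8],[47,7],[48,0]]
[[0,16],[5,0],[21,12],[23,16],[39,14],[46,8],[47,7],[48,0]]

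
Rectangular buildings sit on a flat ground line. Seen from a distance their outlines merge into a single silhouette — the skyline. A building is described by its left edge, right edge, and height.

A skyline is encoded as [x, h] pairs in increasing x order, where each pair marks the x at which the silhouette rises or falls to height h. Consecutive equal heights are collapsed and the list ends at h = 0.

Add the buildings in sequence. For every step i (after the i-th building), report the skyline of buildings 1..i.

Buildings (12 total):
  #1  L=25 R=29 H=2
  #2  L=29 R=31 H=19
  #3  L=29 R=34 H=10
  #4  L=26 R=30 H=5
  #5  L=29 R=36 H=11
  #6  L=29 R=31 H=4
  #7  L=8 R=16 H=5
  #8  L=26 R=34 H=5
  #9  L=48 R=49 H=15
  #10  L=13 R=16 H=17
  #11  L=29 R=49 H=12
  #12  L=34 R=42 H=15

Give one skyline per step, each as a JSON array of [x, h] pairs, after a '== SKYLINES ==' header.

== SKYLINES ==
[[25,2],[29,0]]
[[25,2],[29,19],[31,0]]
[[25,2],[29,19],[31,10],[34,0]]
[[25,2],[26,5],[29,19],[31,10],[34,0]]
[[25,2],[26,5],[29,19],[31,11],[36,0]]
[[25,2],[26,5],[29,19],[31,11],[36,0]]
[[8,5],[16,0],[25,2],[26,5],[29,19],[31,11],[36,0]]
[[8,5],[16,0],[25,2],[26,5],[29,19],[31,11],[36,0]]
[[8,5],[16,0],[25,2],[26,5],[29,19],[31,11],[36,0],[48,15],[49,0]]
[[8,5],[13,17],[16,0],[25,2],[26,5],[29,19],[31,11],[36,0],[48,15],[49,0]]
[[8,5],[13,17],[16,0],[25,2],[26,5],[29,19],[31,12],[48,15],[49,0]]
[[8,5],[13,17],[16,0],[25,2],[26,5],[29,19],[31,12],[34,15],[42,12],[48,15],[49,0]]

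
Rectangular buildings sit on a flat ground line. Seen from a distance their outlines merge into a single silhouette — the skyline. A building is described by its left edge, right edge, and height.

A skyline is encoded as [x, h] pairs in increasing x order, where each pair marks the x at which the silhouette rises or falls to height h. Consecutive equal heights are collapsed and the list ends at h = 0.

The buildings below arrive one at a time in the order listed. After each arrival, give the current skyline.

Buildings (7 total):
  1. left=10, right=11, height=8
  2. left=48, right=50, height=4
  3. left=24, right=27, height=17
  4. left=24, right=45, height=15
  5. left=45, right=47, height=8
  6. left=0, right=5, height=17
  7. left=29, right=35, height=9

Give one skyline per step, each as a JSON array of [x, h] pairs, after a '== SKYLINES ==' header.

== SKYLINES ==
[[10,8],[11,0]]
[[10,8],[11,0],[48,4],[50,0]]
[[10,8],[11,0],[24,17],[27,0],[48,4],[50,0]]
[[10,8],[11,0],[24,17],[27,15],[45,0],[48,4],[50,0]]
[[10,8],[11,0],[24,17],[27,15],[45,8],[47,0],[48,4],[50,0]]
[[0,17],[5,0],[10,8],[11,0],[24,17],[27,15],[45,8],[47,0],[48,4],[50,0]]
[[0,17],[5,0],[10,8],[11,0],[24,17],[27,15],[45,8],[47,0],[48,4],[50,0]]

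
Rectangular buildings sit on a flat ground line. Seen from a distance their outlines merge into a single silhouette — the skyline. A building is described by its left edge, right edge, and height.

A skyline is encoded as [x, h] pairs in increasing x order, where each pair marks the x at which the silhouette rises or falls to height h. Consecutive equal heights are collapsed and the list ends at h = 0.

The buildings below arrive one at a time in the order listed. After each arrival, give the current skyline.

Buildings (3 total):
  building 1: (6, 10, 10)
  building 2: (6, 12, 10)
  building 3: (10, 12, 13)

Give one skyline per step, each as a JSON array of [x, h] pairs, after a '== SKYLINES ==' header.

== SKYLINES ==
[[6,10],[10,0]]
[[6,10],[12,0]]
[[6,10],[10,13],[12,0]]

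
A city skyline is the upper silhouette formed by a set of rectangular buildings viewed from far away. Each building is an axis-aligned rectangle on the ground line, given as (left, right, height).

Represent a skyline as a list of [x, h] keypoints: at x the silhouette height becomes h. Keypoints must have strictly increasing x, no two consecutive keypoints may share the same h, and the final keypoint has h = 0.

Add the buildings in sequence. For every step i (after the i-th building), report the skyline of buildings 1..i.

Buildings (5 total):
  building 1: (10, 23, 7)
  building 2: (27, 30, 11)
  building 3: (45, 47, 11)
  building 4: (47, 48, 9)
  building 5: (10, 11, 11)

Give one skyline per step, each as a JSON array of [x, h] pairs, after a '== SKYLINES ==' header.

== SKYLINES ==
[[10,7],[23,0]]
[[10,7],[23,0],[27,11],[30,0]]
[[10,7],[23,0],[27,11],[30,0],[45,11],[47,0]]
[[10,7],[23,0],[27,11],[30,0],[45,11],[47,9],[48,0]]
[[10,11],[11,7],[23,0],[27,11],[30,0],[45,11],[47,9],[48,0]]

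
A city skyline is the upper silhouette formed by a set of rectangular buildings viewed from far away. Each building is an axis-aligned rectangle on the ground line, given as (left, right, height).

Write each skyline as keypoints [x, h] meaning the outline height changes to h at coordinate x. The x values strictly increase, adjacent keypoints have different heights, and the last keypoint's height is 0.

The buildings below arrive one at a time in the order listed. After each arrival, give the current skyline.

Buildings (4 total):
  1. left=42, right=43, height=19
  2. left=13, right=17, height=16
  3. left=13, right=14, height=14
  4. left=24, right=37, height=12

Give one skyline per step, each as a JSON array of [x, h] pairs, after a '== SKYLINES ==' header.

== SKYLINES ==
[[42,19],[43,0]]
[[13,16],[17,0],[42,19],[43,0]]
[[13,16],[17,0],[42,19],[43,0]]
[[13,16],[17,0],[24,12],[37,0],[42,19],[43,0]]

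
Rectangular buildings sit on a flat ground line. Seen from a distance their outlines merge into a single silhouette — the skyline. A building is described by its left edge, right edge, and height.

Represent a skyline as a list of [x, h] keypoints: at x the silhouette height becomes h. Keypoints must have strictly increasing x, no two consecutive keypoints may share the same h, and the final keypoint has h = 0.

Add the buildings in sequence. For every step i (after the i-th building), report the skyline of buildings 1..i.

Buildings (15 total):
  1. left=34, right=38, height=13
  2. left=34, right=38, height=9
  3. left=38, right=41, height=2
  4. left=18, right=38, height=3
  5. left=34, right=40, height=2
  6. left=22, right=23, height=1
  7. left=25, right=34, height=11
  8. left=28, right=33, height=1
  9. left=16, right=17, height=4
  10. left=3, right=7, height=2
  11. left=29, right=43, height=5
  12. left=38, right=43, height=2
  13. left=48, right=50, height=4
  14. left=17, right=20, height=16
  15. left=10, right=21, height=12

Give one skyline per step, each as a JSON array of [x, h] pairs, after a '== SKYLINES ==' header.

== SKYLINES ==
[[34,13],[38,0]]
[[34,13],[38,0]]
[[34,13],[38,2],[41,0]]
[[18,3],[34,13],[38,2],[41,0]]
[[18,3],[34,13],[38,2],[41,0]]
[[18,3],[34,13],[38,2],[41,0]]
[[18,3],[25,11],[34,13],[38,2],[41,0]]
[[18,3],[25,11],[34,13],[38,2],[41,0]]
[[16,4],[17,0],[18,3],[25,11],[34,13],[38,2],[41,0]]
[[3,2],[7,0],[16,4],[17,0],[18,3],[25,11],[34,13],[38,2],[41,0]]
[[3,2],[7,0],[16,4],[17,0],[18,3],[25,11],[34,13],[38,5],[43,0]]
[[3,2],[7,0],[16,4],[17,0],[18,3],[25,11],[34,13],[38,5],[43,0]]
[[3,2],[7,0],[16,4],[17,0],[18,3],[25,11],[34,13],[38,5],[43,0],[48,4],[50,0]]
[[3,2],[7,0],[16,4],[17,16],[20,3],[25,11],[34,13],[38,5],[43,0],[48,4],[50,0]]
[[3,2],[7,0],[10,12],[17,16],[20,12],[21,3],[25,11],[34,13],[38,5],[43,0],[48,4],[50,0]]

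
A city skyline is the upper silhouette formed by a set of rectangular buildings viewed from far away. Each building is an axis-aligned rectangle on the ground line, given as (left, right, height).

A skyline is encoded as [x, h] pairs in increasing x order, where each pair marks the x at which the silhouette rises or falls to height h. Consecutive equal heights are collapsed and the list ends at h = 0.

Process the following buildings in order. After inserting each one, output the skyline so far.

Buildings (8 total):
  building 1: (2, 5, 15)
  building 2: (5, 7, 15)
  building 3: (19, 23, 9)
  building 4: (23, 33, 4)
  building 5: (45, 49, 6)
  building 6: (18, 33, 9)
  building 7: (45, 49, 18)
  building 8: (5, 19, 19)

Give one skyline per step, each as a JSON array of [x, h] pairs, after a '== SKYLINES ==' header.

== SKYLINES ==
[[2,15],[5,0]]
[[2,15],[7,0]]
[[2,15],[7,0],[19,9],[23,0]]
[[2,15],[7,0],[19,9],[23,4],[33,0]]
[[2,15],[7,0],[19,9],[23,4],[33,0],[45,6],[49,0]]
[[2,15],[7,0],[18,9],[33,0],[45,6],[49,0]]
[[2,15],[7,0],[18,9],[33,0],[45,18],[49,0]]
[[2,15],[5,19],[19,9],[33,0],[45,18],[49,0]]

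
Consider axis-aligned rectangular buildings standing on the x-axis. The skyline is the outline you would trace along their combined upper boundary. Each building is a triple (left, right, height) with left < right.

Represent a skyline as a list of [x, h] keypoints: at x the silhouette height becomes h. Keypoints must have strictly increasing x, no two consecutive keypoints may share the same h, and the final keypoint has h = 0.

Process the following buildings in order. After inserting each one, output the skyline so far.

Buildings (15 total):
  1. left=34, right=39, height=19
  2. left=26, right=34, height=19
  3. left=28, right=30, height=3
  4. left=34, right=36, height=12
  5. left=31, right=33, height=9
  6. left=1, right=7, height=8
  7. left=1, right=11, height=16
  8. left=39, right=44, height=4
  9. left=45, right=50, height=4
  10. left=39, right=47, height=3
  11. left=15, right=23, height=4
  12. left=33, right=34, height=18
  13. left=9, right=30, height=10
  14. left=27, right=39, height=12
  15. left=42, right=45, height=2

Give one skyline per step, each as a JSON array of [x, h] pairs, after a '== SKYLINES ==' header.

== SKYLINES ==
[[34,19],[39,0]]
[[26,19],[39,0]]
[[26,19],[39,0]]
[[26,19],[39,0]]
[[26,19],[39,0]]
[[1,8],[7,0],[26,19],[39,0]]
[[1,16],[11,0],[26,19],[39,0]]
[[1,16],[11,0],[26,19],[39,4],[44,0]]
[[1,16],[11,0],[26,19],[39,4],[44,0],[45,4],[50,0]]
[[1,16],[11,0],[26,19],[39,4],[44,3],[45,4],[50,0]]
[[1,16],[11,0],[15,4],[23,0],[26,19],[39,4],[44,3],[45,4],[50,0]]
[[1,16],[11,0],[15,4],[23,0],[26,19],[39,4],[44,3],[45,4],[50,0]]
[[1,16],[11,10],[26,19],[39,4],[44,3],[45,4],[50,0]]
[[1,16],[11,10],[26,19],[39,4],[44,3],[45,4],[50,0]]
[[1,16],[11,10],[26,19],[39,4],[44,3],[45,4],[50,0]]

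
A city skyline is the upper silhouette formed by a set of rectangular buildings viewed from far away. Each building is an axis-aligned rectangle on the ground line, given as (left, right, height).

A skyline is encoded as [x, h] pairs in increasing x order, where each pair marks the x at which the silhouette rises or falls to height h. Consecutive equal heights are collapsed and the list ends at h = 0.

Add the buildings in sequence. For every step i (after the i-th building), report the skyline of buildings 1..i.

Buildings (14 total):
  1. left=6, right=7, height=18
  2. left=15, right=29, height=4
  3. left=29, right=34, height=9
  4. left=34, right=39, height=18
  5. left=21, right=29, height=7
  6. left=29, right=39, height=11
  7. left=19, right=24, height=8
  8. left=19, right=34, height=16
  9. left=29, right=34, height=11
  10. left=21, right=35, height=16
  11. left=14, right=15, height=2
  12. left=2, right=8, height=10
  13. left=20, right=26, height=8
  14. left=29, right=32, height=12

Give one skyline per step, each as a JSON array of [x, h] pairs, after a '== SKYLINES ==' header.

== SKYLINES ==
[[6,18],[7,0]]
[[6,18],[7,0],[15,4],[29,0]]
[[6,18],[7,0],[15,4],[29,9],[34,0]]
[[6,18],[7,0],[15,4],[29,9],[34,18],[39,0]]
[[6,18],[7,0],[15,4],[21,7],[29,9],[34,18],[39,0]]
[[6,18],[7,0],[15,4],[21,7],[29,11],[34,18],[39,0]]
[[6,18],[7,0],[15,4],[19,8],[24,7],[29,11],[34,18],[39,0]]
[[6,18],[7,0],[15,4],[19,16],[34,18],[39,0]]
[[6,18],[7,0],[15,4],[19,16],[34,18],[39,0]]
[[6,18],[7,0],[15,4],[19,16],[34,18],[39,0]]
[[6,18],[7,0],[14,2],[15,4],[19,16],[34,18],[39,0]]
[[2,10],[6,18],[7,10],[8,0],[14,2],[15,4],[19,16],[34,18],[39,0]]
[[2,10],[6,18],[7,10],[8,0],[14,2],[15,4],[19,16],[34,18],[39,0]]
[[2,10],[6,18],[7,10],[8,0],[14,2],[15,4],[19,16],[34,18],[39,0]]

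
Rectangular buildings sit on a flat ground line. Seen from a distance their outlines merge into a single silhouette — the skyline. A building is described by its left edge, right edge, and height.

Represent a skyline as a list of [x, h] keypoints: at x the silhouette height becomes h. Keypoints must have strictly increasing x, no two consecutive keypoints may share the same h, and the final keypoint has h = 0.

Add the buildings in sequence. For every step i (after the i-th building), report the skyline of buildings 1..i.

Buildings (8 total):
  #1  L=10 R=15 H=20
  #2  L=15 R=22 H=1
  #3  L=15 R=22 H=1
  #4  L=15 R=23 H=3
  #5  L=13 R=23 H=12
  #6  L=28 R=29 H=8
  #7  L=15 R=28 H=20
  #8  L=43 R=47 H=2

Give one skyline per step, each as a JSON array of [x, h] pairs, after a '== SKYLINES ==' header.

== SKYLINES ==
[[10,20],[15,0]]
[[10,20],[15,1],[22,0]]
[[10,20],[15,1],[22,0]]
[[10,20],[15,3],[23,0]]
[[10,20],[15,12],[23,0]]
[[10,20],[15,12],[23,0],[28,8],[29,0]]
[[10,20],[28,8],[29,0]]
[[10,20],[28,8],[29,0],[43,2],[47,0]]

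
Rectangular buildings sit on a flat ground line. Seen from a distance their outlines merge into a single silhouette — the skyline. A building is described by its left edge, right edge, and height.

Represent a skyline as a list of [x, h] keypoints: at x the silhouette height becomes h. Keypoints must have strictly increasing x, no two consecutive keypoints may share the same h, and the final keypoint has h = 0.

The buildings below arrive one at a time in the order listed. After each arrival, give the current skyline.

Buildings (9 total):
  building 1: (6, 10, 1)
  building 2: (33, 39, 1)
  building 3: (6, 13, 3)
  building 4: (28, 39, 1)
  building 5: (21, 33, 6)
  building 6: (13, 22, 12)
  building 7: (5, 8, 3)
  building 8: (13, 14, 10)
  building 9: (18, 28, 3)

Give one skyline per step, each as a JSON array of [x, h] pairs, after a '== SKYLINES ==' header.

== SKYLINES ==
[[6,1],[10,0]]
[[6,1],[10,0],[33,1],[39,0]]
[[6,3],[13,0],[33,1],[39,0]]
[[6,3],[13,0],[28,1],[39,0]]
[[6,3],[13,0],[21,6],[33,1],[39,0]]
[[6,3],[13,12],[22,6],[33,1],[39,0]]
[[5,3],[13,12],[22,6],[33,1],[39,0]]
[[5,3],[13,12],[22,6],[33,1],[39,0]]
[[5,3],[13,12],[22,6],[33,1],[39,0]]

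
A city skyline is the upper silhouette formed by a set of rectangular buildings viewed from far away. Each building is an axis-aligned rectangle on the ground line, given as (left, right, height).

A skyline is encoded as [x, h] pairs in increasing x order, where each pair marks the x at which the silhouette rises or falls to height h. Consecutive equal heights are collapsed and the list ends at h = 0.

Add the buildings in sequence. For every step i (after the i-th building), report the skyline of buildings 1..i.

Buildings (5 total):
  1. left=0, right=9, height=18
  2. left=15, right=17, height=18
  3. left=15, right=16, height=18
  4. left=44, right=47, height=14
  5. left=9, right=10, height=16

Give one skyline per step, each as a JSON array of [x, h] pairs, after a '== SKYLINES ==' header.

== SKYLINES ==
[[0,18],[9,0]]
[[0,18],[9,0],[15,18],[17,0]]
[[0,18],[9,0],[15,18],[17,0]]
[[0,18],[9,0],[15,18],[17,0],[44,14],[47,0]]
[[0,18],[9,16],[10,0],[15,18],[17,0],[44,14],[47,0]]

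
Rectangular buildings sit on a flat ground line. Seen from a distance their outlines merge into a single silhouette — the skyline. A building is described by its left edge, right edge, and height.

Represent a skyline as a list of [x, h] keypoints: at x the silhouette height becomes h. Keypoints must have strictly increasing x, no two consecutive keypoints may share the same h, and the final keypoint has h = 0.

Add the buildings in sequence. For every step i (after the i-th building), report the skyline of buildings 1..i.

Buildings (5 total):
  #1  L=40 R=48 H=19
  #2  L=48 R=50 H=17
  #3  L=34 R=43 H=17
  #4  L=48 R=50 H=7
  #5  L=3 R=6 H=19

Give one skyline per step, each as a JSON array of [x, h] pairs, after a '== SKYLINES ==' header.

== SKYLINES ==
[[40,19],[48,0]]
[[40,19],[48,17],[50,0]]
[[34,17],[40,19],[48,17],[50,0]]
[[34,17],[40,19],[48,17],[50,0]]
[[3,19],[6,0],[34,17],[40,19],[48,17],[50,0]]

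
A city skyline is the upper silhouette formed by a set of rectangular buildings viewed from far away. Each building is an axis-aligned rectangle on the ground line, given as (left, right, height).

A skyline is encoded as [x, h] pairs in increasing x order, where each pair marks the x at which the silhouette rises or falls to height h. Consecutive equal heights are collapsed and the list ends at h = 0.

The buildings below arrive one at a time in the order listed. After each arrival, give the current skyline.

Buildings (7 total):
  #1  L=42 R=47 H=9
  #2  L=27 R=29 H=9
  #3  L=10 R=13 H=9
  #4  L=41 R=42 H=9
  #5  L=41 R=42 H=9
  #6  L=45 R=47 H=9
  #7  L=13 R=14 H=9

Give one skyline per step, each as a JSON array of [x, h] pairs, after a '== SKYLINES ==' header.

== SKYLINES ==
[[42,9],[47,0]]
[[27,9],[29,0],[42,9],[47,0]]
[[10,9],[13,0],[27,9],[29,0],[42,9],[47,0]]
[[10,9],[13,0],[27,9],[29,0],[41,9],[47,0]]
[[10,9],[13,0],[27,9],[29,0],[41,9],[47,0]]
[[10,9],[13,0],[27,9],[29,0],[41,9],[47,0]]
[[10,9],[14,0],[27,9],[29,0],[41,9],[47,0]]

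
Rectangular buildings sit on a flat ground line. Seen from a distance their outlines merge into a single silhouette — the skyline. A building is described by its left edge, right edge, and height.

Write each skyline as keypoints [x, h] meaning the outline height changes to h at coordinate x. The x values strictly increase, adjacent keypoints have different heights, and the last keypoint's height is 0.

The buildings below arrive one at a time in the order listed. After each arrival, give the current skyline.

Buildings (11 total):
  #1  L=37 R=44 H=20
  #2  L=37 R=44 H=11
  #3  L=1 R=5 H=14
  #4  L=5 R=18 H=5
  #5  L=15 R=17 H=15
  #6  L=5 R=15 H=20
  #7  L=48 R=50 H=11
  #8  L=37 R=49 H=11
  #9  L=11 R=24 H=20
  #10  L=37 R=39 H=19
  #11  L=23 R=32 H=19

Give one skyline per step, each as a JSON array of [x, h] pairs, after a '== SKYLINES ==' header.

== SKYLINES ==
[[37,20],[44,0]]
[[37,20],[44,0]]
[[1,14],[5,0],[37,20],[44,0]]
[[1,14],[5,5],[18,0],[37,20],[44,0]]
[[1,14],[5,5],[15,15],[17,5],[18,0],[37,20],[44,0]]
[[1,14],[5,20],[15,15],[17,5],[18,0],[37,20],[44,0]]
[[1,14],[5,20],[15,15],[17,5],[18,0],[37,20],[44,0],[48,11],[50,0]]
[[1,14],[5,20],[15,15],[17,5],[18,0],[37,20],[44,11],[50,0]]
[[1,14],[5,20],[24,0],[37,20],[44,11],[50,0]]
[[1,14],[5,20],[24,0],[37,20],[44,11],[50,0]]
[[1,14],[5,20],[24,19],[32,0],[37,20],[44,11],[50,0]]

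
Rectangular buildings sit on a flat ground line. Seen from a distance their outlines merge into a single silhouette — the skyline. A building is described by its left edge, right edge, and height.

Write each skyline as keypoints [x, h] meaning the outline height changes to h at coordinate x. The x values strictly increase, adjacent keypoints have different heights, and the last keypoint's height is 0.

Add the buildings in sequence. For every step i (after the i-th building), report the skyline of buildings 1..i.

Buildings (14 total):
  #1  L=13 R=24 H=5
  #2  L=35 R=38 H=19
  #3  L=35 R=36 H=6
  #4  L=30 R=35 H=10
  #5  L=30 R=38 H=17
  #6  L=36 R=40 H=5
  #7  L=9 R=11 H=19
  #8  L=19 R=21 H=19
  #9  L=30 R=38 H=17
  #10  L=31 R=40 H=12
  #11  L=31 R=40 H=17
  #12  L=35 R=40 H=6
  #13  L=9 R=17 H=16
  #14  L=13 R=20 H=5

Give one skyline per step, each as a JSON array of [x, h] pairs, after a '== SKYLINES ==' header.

== SKYLINES ==
[[13,5],[24,0]]
[[13,5],[24,0],[35,19],[38,0]]
[[13,5],[24,0],[35,19],[38,0]]
[[13,5],[24,0],[30,10],[35,19],[38,0]]
[[13,5],[24,0],[30,17],[35,19],[38,0]]
[[13,5],[24,0],[30,17],[35,19],[38,5],[40,0]]
[[9,19],[11,0],[13,5],[24,0],[30,17],[35,19],[38,5],[40,0]]
[[9,19],[11,0],[13,5],[19,19],[21,5],[24,0],[30,17],[35,19],[38,5],[40,0]]
[[9,19],[11,0],[13,5],[19,19],[21,5],[24,0],[30,17],[35,19],[38,5],[40,0]]
[[9,19],[11,0],[13,5],[19,19],[21,5],[24,0],[30,17],[35,19],[38,12],[40,0]]
[[9,19],[11,0],[13,5],[19,19],[21,5],[24,0],[30,17],[35,19],[38,17],[40,0]]
[[9,19],[11,0],[13,5],[19,19],[21,5],[24,0],[30,17],[35,19],[38,17],[40,0]]
[[9,19],[11,16],[17,5],[19,19],[21,5],[24,0],[30,17],[35,19],[38,17],[40,0]]
[[9,19],[11,16],[17,5],[19,19],[21,5],[24,0],[30,17],[35,19],[38,17],[40,0]]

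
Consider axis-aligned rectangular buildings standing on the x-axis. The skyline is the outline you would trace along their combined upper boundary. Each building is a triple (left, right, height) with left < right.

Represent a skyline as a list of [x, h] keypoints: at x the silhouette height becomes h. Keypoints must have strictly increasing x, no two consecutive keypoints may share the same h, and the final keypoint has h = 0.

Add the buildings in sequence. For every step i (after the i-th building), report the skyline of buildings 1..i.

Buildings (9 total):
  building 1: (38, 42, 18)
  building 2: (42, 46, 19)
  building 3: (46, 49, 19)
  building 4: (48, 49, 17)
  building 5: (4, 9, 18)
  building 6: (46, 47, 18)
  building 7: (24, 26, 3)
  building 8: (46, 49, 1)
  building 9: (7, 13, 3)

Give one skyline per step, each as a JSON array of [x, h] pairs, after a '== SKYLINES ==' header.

== SKYLINES ==
[[38,18],[42,0]]
[[38,18],[42,19],[46,0]]
[[38,18],[42,19],[49,0]]
[[38,18],[42,19],[49,0]]
[[4,18],[9,0],[38,18],[42,19],[49,0]]
[[4,18],[9,0],[38,18],[42,19],[49,0]]
[[4,18],[9,0],[24,3],[26,0],[38,18],[42,19],[49,0]]
[[4,18],[9,0],[24,3],[26,0],[38,18],[42,19],[49,0]]
[[4,18],[9,3],[13,0],[24,3],[26,0],[38,18],[42,19],[49,0]]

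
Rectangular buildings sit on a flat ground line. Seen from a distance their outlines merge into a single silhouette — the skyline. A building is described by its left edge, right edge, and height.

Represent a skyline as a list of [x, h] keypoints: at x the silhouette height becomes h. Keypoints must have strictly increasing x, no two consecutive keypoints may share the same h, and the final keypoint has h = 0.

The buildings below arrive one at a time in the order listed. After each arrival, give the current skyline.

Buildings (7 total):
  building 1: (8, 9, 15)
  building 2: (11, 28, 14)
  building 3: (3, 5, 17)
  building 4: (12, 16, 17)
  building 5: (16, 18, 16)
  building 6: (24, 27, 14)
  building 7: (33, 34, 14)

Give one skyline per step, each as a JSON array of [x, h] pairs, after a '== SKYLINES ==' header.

== SKYLINES ==
[[8,15],[9,0]]
[[8,15],[9,0],[11,14],[28,0]]
[[3,17],[5,0],[8,15],[9,0],[11,14],[28,0]]
[[3,17],[5,0],[8,15],[9,0],[11,14],[12,17],[16,14],[28,0]]
[[3,17],[5,0],[8,15],[9,0],[11,14],[12,17],[16,16],[18,14],[28,0]]
[[3,17],[5,0],[8,15],[9,0],[11,14],[12,17],[16,16],[18,14],[28,0]]
[[3,17],[5,0],[8,15],[9,0],[11,14],[12,17],[16,16],[18,14],[28,0],[33,14],[34,0]]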